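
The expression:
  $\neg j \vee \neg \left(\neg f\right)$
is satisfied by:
  {f: True, j: False}
  {j: False, f: False}
  {j: True, f: True}


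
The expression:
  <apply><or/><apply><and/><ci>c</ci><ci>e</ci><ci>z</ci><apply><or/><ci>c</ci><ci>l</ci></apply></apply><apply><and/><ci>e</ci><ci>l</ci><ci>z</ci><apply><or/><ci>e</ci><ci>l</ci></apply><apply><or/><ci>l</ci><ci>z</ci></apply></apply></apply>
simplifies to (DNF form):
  <apply><or/><apply><and/><ci>c</ci><ci>e</ci><ci>z</ci></apply><apply><and/><ci>e</ci><ci>l</ci><ci>z</ci></apply></apply>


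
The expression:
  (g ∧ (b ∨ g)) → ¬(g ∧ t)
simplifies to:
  ¬g ∨ ¬t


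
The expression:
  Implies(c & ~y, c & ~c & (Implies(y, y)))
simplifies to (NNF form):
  y | ~c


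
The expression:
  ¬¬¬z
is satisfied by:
  {z: False}


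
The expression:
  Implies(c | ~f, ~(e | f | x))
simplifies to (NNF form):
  (f | ~e) & (f | ~x) & (~c | ~f)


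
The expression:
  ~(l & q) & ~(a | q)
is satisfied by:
  {q: False, a: False}


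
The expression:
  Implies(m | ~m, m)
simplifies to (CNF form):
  m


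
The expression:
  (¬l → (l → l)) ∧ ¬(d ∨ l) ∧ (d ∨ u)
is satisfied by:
  {u: True, d: False, l: False}


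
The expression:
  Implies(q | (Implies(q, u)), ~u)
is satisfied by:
  {u: False}


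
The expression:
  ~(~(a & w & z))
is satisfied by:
  {a: True, z: True, w: True}


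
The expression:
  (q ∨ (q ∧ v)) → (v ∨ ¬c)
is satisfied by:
  {v: True, c: False, q: False}
  {c: False, q: False, v: False}
  {q: True, v: True, c: False}
  {q: True, c: False, v: False}
  {v: True, c: True, q: False}
  {c: True, v: False, q: False}
  {q: True, c: True, v: True}


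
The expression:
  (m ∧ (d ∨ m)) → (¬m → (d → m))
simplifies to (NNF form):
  True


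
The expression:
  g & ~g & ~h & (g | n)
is never true.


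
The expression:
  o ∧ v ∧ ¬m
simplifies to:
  o ∧ v ∧ ¬m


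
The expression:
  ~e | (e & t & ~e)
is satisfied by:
  {e: False}


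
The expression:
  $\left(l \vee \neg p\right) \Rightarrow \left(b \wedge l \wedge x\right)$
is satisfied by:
  {x: True, p: True, b: True, l: False}
  {x: True, p: True, b: False, l: False}
  {p: True, b: True, x: False, l: False}
  {p: True, x: False, b: False, l: False}
  {x: True, l: True, p: True, b: True}
  {x: True, l: True, b: True, p: False}


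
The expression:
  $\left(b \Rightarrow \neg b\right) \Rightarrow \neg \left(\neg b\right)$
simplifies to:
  $b$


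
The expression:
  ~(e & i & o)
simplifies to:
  ~e | ~i | ~o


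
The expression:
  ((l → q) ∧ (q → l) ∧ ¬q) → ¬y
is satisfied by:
  {q: True, l: True, y: False}
  {q: True, l: False, y: False}
  {l: True, q: False, y: False}
  {q: False, l: False, y: False}
  {y: True, q: True, l: True}
  {y: True, q: True, l: False}
  {y: True, l: True, q: False}


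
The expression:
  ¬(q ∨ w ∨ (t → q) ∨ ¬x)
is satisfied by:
  {t: True, x: True, q: False, w: False}


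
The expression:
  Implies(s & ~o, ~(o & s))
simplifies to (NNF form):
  True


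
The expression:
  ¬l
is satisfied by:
  {l: False}


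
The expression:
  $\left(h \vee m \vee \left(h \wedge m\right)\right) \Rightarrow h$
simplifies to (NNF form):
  $h \vee \neg m$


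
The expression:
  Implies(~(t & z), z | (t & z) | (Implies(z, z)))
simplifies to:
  True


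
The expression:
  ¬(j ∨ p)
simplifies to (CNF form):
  ¬j ∧ ¬p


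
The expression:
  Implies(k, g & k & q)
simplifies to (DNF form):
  ~k | (g & q)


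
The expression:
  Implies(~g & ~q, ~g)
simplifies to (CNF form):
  True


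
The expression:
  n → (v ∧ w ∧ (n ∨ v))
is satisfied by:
  {w: True, v: True, n: False}
  {w: True, v: False, n: False}
  {v: True, w: False, n: False}
  {w: False, v: False, n: False}
  {n: True, w: True, v: True}


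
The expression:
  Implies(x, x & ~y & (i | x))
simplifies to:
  ~x | ~y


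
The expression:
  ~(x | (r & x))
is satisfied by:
  {x: False}


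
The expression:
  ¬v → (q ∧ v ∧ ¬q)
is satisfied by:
  {v: True}


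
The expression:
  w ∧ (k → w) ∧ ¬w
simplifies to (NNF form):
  False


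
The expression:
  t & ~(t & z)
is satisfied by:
  {t: True, z: False}


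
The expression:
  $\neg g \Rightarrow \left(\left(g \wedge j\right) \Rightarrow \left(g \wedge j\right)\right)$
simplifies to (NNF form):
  $\text{True}$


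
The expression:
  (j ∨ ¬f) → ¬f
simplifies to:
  ¬f ∨ ¬j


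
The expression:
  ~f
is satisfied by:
  {f: False}


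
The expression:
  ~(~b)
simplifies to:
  b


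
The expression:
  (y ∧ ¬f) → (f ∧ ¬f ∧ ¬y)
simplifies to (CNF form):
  f ∨ ¬y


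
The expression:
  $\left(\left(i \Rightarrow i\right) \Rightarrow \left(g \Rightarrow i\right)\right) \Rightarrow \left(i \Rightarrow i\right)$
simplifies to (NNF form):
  $\text{True}$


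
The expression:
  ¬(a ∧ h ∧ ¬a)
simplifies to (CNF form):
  True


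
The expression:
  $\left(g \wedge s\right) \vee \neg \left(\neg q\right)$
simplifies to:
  $q \vee \left(g \wedge s\right)$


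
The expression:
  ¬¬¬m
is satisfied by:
  {m: False}


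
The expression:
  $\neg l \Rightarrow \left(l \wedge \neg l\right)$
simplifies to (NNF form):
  $l$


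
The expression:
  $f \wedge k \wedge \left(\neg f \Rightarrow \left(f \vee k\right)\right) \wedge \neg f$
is never true.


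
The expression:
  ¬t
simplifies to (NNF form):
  ¬t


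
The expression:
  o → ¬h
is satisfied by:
  {h: False, o: False}
  {o: True, h: False}
  {h: True, o: False}


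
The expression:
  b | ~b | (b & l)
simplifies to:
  True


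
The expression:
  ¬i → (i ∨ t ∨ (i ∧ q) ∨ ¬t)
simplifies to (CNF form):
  True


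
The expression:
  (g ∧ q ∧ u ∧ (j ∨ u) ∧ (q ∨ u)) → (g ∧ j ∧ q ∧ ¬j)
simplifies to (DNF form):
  ¬g ∨ ¬q ∨ ¬u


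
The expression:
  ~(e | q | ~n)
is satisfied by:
  {n: True, q: False, e: False}


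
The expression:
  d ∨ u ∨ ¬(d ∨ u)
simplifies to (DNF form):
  True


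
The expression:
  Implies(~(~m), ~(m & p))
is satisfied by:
  {p: False, m: False}
  {m: True, p: False}
  {p: True, m: False}


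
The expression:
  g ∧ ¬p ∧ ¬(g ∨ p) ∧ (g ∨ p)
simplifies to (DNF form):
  False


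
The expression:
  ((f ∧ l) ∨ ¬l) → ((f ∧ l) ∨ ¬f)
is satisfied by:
  {l: True, f: False}
  {f: False, l: False}
  {f: True, l: True}


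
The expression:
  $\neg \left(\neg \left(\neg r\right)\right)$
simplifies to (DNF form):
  $\neg r$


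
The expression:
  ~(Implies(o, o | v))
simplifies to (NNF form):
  False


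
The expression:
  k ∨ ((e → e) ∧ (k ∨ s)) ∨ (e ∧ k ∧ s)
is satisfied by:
  {k: True, s: True}
  {k: True, s: False}
  {s: True, k: False}


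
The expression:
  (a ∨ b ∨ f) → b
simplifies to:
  b ∨ (¬a ∧ ¬f)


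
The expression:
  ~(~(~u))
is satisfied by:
  {u: False}


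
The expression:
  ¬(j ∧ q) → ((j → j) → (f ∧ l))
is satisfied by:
  {q: True, l: True, j: True, f: True}
  {q: True, l: True, j: True, f: False}
  {q: True, l: True, f: True, j: False}
  {q: True, j: True, f: True, l: False}
  {q: True, j: True, f: False, l: False}
  {l: True, f: True, j: True, q: False}
  {l: True, f: True, j: False, q: False}


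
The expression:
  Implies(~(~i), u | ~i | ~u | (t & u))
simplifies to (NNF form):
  True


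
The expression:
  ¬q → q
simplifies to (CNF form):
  q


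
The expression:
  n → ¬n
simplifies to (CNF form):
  ¬n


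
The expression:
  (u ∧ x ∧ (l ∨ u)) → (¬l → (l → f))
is always true.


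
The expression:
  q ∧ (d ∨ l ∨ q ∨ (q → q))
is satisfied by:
  {q: True}


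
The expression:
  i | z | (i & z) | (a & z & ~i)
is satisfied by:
  {i: True, z: True}
  {i: True, z: False}
  {z: True, i: False}


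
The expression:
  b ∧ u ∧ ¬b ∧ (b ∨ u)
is never true.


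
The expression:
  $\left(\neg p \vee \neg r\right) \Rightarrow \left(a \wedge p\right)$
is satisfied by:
  {p: True, r: True, a: True}
  {p: True, r: True, a: False}
  {p: True, a: True, r: False}


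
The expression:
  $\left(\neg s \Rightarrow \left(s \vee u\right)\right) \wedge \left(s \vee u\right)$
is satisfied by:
  {u: True, s: True}
  {u: True, s: False}
  {s: True, u: False}


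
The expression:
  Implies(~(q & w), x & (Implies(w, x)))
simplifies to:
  x | (q & w)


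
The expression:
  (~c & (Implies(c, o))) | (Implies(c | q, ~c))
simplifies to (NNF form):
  ~c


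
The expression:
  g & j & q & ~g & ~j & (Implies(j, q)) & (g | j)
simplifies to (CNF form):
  False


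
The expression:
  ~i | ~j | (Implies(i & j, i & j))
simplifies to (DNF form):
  True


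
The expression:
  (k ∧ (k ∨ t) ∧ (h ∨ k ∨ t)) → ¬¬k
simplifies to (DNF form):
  True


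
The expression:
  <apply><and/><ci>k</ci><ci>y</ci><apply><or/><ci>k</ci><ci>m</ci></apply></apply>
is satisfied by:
  {y: True, k: True}


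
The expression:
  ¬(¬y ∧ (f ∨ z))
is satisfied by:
  {y: True, f: False, z: False}
  {y: True, z: True, f: False}
  {y: True, f: True, z: False}
  {y: True, z: True, f: True}
  {z: False, f: False, y: False}


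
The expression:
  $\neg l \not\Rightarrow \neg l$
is never true.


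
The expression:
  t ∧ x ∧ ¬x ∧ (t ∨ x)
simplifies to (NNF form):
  False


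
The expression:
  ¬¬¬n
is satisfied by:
  {n: False}


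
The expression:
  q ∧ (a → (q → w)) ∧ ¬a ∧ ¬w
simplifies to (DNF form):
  q ∧ ¬a ∧ ¬w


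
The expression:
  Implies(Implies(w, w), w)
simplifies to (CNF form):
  w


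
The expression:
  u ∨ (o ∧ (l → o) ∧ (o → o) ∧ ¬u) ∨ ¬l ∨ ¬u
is always true.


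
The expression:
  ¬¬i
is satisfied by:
  {i: True}


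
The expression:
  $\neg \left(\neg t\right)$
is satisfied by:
  {t: True}


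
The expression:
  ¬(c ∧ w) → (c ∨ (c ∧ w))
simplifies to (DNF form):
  c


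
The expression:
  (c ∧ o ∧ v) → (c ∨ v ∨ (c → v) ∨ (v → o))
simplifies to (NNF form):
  True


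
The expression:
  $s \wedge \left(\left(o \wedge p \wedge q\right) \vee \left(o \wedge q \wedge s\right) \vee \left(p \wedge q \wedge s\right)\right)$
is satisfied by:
  {o: True, p: True, s: True, q: True}
  {o: True, s: True, q: True, p: False}
  {p: True, s: True, q: True, o: False}


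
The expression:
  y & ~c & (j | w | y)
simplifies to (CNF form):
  y & ~c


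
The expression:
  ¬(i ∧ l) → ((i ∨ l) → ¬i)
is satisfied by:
  {l: True, i: False}
  {i: False, l: False}
  {i: True, l: True}


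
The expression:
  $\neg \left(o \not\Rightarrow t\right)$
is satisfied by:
  {t: True, o: False}
  {o: False, t: False}
  {o: True, t: True}


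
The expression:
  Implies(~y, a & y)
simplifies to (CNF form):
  y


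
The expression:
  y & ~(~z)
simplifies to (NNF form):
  y & z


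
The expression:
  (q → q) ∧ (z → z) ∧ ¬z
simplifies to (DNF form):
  ¬z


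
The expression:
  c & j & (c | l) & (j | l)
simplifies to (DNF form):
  c & j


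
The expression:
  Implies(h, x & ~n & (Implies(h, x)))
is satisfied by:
  {x: True, h: False, n: False}
  {x: False, h: False, n: False}
  {n: True, x: True, h: False}
  {n: True, x: False, h: False}
  {h: True, x: True, n: False}


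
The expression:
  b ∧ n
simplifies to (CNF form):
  b ∧ n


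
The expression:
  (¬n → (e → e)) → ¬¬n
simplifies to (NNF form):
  n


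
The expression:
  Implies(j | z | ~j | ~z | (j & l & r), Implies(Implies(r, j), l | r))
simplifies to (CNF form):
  l | r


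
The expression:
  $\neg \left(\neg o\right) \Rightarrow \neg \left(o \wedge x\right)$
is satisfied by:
  {o: False, x: False}
  {x: True, o: False}
  {o: True, x: False}


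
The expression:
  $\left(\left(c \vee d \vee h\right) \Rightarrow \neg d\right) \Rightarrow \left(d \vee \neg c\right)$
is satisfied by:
  {d: True, c: False}
  {c: False, d: False}
  {c: True, d: True}


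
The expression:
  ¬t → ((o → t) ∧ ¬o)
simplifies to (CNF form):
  t ∨ ¬o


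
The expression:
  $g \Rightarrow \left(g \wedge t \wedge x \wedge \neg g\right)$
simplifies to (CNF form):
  $\neg g$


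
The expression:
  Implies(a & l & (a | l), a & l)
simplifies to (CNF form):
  True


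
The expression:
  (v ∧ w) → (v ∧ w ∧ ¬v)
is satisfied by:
  {w: False, v: False}
  {v: True, w: False}
  {w: True, v: False}


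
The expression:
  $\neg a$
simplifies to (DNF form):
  $\neg a$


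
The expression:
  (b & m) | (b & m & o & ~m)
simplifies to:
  b & m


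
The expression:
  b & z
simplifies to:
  b & z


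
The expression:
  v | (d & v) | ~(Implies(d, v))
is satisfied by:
  {d: True, v: True}
  {d: True, v: False}
  {v: True, d: False}


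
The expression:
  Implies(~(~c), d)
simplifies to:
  d | ~c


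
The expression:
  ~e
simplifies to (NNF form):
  ~e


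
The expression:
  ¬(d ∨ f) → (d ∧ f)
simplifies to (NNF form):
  d ∨ f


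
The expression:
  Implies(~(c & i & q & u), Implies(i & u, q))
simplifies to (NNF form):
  q | ~i | ~u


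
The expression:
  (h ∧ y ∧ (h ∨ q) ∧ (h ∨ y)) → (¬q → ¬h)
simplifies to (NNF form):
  q ∨ ¬h ∨ ¬y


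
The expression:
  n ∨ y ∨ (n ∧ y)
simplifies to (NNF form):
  n ∨ y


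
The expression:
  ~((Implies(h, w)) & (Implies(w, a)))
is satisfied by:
  {h: True, a: False, w: False}
  {w: True, h: True, a: False}
  {w: True, a: False, h: False}
  {h: True, a: True, w: False}


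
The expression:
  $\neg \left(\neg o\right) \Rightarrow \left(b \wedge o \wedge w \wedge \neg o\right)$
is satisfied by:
  {o: False}


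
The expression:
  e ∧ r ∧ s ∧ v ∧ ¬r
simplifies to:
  False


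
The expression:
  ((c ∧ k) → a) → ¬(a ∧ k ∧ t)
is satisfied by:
  {k: False, t: False, a: False}
  {a: True, k: False, t: False}
  {t: True, k: False, a: False}
  {a: True, t: True, k: False}
  {k: True, a: False, t: False}
  {a: True, k: True, t: False}
  {t: True, k: True, a: False}


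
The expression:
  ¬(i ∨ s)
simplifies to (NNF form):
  ¬i ∧ ¬s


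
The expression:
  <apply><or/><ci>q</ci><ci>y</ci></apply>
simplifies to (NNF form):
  <apply><or/><ci>q</ci><ci>y</ci></apply>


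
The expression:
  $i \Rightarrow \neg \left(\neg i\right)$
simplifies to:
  $\text{True}$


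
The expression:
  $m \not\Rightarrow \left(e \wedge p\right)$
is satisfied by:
  {m: True, p: False, e: False}
  {m: True, e: True, p: False}
  {m: True, p: True, e: False}


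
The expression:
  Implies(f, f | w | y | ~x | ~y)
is always true.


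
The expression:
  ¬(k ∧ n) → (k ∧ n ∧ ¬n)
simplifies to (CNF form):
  k ∧ n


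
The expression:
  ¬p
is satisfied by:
  {p: False}


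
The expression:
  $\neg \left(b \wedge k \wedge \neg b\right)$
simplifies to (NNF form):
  $\text{True}$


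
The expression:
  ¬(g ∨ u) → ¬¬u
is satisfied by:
  {g: True, u: True}
  {g: True, u: False}
  {u: True, g: False}


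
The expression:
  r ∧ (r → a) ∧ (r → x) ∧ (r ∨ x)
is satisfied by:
  {r: True, a: True, x: True}


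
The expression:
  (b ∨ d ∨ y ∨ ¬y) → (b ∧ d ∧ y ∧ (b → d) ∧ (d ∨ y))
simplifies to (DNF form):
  b ∧ d ∧ y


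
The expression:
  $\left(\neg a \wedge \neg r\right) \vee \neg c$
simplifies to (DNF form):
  $\left(\neg a \wedge \neg r\right) \vee \neg c$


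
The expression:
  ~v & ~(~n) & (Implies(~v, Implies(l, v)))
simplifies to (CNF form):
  n & ~l & ~v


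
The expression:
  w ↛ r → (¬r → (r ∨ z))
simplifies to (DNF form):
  r ∨ z ∨ ¬w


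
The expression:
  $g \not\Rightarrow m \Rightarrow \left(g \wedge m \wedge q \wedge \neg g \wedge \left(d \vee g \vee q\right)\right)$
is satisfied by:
  {m: True, g: False}
  {g: False, m: False}
  {g: True, m: True}


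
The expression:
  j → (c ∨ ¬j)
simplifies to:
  c ∨ ¬j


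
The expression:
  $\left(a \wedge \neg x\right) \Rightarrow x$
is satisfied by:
  {x: True, a: False}
  {a: False, x: False}
  {a: True, x: True}


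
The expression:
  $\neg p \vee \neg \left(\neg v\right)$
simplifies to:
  $v \vee \neg p$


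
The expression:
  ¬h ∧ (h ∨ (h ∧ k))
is never true.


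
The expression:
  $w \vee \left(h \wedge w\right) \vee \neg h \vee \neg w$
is always true.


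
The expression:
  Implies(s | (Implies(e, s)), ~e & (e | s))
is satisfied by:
  {e: True, s: False}
  {s: True, e: False}


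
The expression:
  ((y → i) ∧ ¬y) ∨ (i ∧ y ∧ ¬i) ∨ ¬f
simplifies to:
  ¬f ∨ ¬y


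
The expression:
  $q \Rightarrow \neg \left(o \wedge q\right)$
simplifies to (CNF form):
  $\neg o \vee \neg q$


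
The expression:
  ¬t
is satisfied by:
  {t: False}


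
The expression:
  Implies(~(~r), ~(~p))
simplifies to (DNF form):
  p | ~r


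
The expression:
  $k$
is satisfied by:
  {k: True}


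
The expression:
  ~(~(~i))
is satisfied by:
  {i: False}


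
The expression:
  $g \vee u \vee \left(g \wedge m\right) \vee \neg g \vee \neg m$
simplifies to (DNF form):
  $\text{True}$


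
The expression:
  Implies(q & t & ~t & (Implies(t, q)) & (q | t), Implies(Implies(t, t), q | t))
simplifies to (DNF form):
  True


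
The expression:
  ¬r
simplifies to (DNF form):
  ¬r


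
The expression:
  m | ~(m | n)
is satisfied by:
  {m: True, n: False}
  {n: False, m: False}
  {n: True, m: True}


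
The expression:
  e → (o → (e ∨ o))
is always true.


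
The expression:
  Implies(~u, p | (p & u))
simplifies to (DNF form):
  p | u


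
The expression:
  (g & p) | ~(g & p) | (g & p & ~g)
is always true.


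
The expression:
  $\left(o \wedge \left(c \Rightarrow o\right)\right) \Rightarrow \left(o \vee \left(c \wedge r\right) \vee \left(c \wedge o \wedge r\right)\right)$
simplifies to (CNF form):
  $\text{True}$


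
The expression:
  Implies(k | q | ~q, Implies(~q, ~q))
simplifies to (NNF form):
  True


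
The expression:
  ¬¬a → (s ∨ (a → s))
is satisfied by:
  {s: True, a: False}
  {a: False, s: False}
  {a: True, s: True}


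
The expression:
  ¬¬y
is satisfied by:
  {y: True}


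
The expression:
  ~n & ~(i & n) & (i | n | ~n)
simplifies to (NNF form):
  ~n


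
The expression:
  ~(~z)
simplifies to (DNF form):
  z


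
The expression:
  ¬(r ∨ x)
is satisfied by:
  {x: False, r: False}


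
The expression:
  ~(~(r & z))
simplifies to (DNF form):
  r & z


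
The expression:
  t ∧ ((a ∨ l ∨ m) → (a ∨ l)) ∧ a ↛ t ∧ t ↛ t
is never true.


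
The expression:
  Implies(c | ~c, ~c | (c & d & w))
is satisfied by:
  {d: True, w: True, c: False}
  {d: True, w: False, c: False}
  {w: True, d: False, c: False}
  {d: False, w: False, c: False}
  {d: True, c: True, w: True}


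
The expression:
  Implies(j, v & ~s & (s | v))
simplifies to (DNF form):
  ~j | (v & ~s)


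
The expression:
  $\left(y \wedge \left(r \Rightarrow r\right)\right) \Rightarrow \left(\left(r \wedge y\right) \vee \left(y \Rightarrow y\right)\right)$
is always true.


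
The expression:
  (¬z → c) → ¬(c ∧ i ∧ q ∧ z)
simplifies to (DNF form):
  ¬c ∨ ¬i ∨ ¬q ∨ ¬z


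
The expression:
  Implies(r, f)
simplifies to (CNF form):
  f | ~r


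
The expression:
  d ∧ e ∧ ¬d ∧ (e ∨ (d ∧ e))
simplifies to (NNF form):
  False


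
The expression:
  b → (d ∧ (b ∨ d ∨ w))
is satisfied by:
  {d: True, b: False}
  {b: False, d: False}
  {b: True, d: True}


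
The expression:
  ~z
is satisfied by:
  {z: False}


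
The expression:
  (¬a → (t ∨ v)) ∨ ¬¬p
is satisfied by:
  {a: True, t: True, v: True, p: True}
  {a: True, t: True, v: True, p: False}
  {a: True, t: True, p: True, v: False}
  {a: True, t: True, p: False, v: False}
  {a: True, v: True, p: True, t: False}
  {a: True, v: True, p: False, t: False}
  {a: True, v: False, p: True, t: False}
  {a: True, v: False, p: False, t: False}
  {t: True, v: True, p: True, a: False}
  {t: True, v: True, p: False, a: False}
  {t: True, p: True, v: False, a: False}
  {t: True, p: False, v: False, a: False}
  {v: True, p: True, t: False, a: False}
  {v: True, t: False, p: False, a: False}
  {p: True, t: False, v: False, a: False}


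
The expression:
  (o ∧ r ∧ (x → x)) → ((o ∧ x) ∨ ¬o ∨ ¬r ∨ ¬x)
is always true.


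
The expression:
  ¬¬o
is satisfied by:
  {o: True}


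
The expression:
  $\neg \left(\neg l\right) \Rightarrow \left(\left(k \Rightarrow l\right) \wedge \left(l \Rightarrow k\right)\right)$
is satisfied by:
  {k: True, l: False}
  {l: False, k: False}
  {l: True, k: True}


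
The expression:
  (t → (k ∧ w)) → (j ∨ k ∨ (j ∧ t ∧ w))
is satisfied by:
  {k: True, t: True, j: True}
  {k: True, t: True, j: False}
  {k: True, j: True, t: False}
  {k: True, j: False, t: False}
  {t: True, j: True, k: False}
  {t: True, j: False, k: False}
  {j: True, t: False, k: False}


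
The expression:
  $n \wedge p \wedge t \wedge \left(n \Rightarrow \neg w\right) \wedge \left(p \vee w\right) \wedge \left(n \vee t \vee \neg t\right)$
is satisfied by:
  {t: True, p: True, n: True, w: False}


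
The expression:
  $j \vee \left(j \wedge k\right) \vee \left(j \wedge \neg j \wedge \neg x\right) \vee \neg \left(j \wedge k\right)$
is always true.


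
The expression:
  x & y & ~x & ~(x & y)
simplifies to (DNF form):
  False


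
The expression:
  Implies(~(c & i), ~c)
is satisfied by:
  {i: True, c: False}
  {c: False, i: False}
  {c: True, i: True}


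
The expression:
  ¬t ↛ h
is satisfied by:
  {h: False, t: False}


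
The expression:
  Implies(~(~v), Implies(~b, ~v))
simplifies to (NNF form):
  b | ~v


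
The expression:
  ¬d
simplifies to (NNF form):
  ¬d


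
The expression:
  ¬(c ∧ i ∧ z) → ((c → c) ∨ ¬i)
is always true.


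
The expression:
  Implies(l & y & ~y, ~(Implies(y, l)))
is always true.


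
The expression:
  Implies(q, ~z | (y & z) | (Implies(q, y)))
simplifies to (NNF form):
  y | ~q | ~z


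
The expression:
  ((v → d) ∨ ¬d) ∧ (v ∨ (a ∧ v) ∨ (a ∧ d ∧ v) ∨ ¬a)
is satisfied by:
  {v: True, a: False}
  {a: False, v: False}
  {a: True, v: True}


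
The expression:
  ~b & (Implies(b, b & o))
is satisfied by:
  {b: False}


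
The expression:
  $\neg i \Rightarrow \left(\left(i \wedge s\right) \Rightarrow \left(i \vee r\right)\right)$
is always true.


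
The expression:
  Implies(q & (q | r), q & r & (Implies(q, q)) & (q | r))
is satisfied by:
  {r: True, q: False}
  {q: False, r: False}
  {q: True, r: True}


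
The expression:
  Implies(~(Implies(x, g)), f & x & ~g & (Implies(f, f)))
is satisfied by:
  {g: True, f: True, x: False}
  {g: True, f: False, x: False}
  {f: True, g: False, x: False}
  {g: False, f: False, x: False}
  {x: True, g: True, f: True}
  {x: True, g: True, f: False}
  {x: True, f: True, g: False}


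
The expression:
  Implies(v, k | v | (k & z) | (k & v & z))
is always true.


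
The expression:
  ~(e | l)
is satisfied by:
  {e: False, l: False}


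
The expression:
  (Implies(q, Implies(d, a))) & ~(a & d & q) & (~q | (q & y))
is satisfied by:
  {y: True, d: False, q: False}
  {d: False, q: False, y: False}
  {y: True, d: True, q: False}
  {d: True, y: False, q: False}
  {q: True, y: True, d: False}


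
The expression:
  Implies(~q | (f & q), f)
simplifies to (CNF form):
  f | q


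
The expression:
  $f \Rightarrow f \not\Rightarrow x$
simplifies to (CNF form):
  $\neg f \vee \neg x$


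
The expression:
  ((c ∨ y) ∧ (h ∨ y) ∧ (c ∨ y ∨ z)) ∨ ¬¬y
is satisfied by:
  {y: True, c: True, h: True}
  {y: True, c: True, h: False}
  {y: True, h: True, c: False}
  {y: True, h: False, c: False}
  {c: True, h: True, y: False}


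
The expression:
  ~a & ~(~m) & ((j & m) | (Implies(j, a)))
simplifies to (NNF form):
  m & ~a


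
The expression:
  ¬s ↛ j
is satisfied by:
  {j: True, s: False}
  {s: False, j: False}
  {s: True, j: True}


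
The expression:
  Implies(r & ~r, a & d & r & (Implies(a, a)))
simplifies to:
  True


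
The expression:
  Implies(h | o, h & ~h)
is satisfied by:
  {o: False, h: False}


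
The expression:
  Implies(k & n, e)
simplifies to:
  e | ~k | ~n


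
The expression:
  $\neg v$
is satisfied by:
  {v: False}


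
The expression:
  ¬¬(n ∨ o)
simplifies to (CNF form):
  n ∨ o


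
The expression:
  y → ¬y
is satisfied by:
  {y: False}


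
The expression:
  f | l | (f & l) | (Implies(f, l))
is always true.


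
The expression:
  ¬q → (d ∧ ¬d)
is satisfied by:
  {q: True}


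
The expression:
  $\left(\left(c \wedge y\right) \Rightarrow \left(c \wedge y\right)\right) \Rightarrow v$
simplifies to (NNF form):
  $v$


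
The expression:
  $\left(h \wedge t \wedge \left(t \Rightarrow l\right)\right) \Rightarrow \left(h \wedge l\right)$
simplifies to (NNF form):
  $\text{True}$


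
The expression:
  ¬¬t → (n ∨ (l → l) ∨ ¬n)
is always true.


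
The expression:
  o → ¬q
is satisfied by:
  {o: False, q: False}
  {q: True, o: False}
  {o: True, q: False}


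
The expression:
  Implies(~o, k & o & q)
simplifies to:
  o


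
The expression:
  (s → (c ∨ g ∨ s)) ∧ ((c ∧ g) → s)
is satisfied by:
  {s: True, g: False, c: False}
  {g: False, c: False, s: False}
  {c: True, s: True, g: False}
  {c: True, g: False, s: False}
  {s: True, g: True, c: False}
  {g: True, s: False, c: False}
  {c: True, g: True, s: True}


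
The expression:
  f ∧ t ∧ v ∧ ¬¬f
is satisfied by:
  {t: True, f: True, v: True}


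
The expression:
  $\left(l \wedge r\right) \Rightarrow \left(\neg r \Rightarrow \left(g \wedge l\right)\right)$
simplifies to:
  $\text{True}$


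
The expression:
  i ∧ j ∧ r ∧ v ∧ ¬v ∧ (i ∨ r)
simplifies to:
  False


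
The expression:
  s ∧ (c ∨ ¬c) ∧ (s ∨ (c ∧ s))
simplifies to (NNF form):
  s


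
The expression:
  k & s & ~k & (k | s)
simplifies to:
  False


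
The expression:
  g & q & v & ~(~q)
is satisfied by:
  {g: True, q: True, v: True}


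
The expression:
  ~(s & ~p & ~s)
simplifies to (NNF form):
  True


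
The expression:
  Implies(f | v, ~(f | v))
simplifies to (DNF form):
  ~f & ~v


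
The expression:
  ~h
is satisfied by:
  {h: False}


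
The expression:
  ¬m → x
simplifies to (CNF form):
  m ∨ x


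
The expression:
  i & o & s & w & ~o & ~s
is never true.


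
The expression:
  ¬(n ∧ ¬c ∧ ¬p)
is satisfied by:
  {c: True, p: True, n: False}
  {c: True, p: False, n: False}
  {p: True, c: False, n: False}
  {c: False, p: False, n: False}
  {n: True, c: True, p: True}
  {n: True, c: True, p: False}
  {n: True, p: True, c: False}


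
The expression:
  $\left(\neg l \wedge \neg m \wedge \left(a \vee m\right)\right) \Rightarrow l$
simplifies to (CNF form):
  $l \vee m \vee \neg a$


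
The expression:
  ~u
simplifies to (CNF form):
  ~u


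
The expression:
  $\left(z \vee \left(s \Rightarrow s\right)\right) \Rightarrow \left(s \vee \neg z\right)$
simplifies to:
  $s \vee \neg z$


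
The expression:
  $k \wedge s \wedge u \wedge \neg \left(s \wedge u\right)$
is never true.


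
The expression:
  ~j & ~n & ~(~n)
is never true.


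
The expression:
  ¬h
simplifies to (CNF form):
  ¬h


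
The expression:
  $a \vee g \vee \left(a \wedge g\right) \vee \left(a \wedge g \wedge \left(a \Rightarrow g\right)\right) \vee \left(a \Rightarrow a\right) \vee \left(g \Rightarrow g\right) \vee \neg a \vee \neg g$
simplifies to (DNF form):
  $\text{True}$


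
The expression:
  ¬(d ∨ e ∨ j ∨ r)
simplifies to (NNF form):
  ¬d ∧ ¬e ∧ ¬j ∧ ¬r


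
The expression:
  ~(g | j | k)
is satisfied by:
  {g: False, j: False, k: False}


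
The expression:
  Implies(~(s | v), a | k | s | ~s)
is always true.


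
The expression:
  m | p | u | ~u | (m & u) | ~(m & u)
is always true.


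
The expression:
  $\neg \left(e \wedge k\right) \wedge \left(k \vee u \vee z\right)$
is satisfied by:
  {u: True, z: True, e: False, k: False}
  {u: True, e: False, z: False, k: False}
  {z: True, u: False, e: False, k: False}
  {u: True, e: True, z: True, k: False}
  {u: True, e: True, z: False, k: False}
  {e: True, z: True, u: False, k: False}
  {k: True, z: True, u: True, e: False}
  {k: True, u: True, e: False, z: False}
  {k: True, z: True, u: False, e: False}
  {k: True, u: False, e: False, z: False}


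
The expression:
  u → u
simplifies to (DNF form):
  True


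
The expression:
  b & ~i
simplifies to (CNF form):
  b & ~i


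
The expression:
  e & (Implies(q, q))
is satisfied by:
  {e: True}


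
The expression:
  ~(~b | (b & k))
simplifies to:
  b & ~k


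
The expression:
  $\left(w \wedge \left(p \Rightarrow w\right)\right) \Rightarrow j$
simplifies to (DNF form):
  $j \vee \neg w$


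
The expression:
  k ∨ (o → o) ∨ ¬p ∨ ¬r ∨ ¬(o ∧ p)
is always true.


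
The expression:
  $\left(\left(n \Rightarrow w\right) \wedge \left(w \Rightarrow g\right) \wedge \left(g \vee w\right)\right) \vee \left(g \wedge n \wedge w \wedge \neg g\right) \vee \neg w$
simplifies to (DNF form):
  $g \vee \neg w$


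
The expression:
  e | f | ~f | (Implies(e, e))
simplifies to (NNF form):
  True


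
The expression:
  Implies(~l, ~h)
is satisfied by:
  {l: True, h: False}
  {h: False, l: False}
  {h: True, l: True}


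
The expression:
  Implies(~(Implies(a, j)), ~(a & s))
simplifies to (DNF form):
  j | ~a | ~s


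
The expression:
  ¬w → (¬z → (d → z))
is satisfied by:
  {z: True, w: True, d: False}
  {z: True, w: False, d: False}
  {w: True, z: False, d: False}
  {z: False, w: False, d: False}
  {d: True, z: True, w: True}
  {d: True, z: True, w: False}
  {d: True, w: True, z: False}


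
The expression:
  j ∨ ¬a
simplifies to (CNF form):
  j ∨ ¬a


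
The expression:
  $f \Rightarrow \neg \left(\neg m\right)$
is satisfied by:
  {m: True, f: False}
  {f: False, m: False}
  {f: True, m: True}


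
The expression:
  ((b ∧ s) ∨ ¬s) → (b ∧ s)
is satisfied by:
  {s: True}


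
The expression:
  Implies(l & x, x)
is always true.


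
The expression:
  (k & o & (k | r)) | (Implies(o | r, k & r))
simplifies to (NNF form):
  k | (~o & ~r)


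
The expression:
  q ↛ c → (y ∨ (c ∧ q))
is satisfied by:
  {y: True, c: True, q: False}
  {y: True, c: False, q: False}
  {c: True, y: False, q: False}
  {y: False, c: False, q: False}
  {y: True, q: True, c: True}
  {y: True, q: True, c: False}
  {q: True, c: True, y: False}


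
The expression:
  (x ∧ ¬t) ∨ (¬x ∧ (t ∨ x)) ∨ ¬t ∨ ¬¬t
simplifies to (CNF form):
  True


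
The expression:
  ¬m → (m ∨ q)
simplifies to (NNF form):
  m ∨ q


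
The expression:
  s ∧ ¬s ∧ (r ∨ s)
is never true.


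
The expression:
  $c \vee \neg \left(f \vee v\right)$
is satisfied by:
  {c: True, f: False, v: False}
  {c: True, v: True, f: False}
  {c: True, f: True, v: False}
  {c: True, v: True, f: True}
  {v: False, f: False, c: False}


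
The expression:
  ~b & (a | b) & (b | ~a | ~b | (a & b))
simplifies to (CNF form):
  a & ~b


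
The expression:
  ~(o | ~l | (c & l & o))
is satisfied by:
  {l: True, o: False}


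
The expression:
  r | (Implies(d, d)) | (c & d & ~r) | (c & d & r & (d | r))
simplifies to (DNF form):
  True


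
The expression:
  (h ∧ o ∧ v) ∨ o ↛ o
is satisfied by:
  {h: True, o: True, v: True}


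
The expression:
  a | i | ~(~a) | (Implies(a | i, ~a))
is always true.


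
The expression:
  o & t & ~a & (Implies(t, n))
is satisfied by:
  {t: True, o: True, n: True, a: False}


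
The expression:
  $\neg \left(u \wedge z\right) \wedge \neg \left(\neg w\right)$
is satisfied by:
  {w: True, u: False, z: False}
  {z: True, w: True, u: False}
  {u: True, w: True, z: False}


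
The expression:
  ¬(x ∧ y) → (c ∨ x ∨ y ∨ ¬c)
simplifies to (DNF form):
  True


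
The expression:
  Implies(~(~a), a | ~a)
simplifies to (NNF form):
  True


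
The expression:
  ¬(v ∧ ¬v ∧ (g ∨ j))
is always true.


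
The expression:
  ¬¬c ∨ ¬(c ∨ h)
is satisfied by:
  {c: True, h: False}
  {h: False, c: False}
  {h: True, c: True}


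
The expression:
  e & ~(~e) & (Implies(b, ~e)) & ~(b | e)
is never true.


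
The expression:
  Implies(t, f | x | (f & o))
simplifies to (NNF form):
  f | x | ~t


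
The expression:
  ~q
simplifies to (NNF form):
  ~q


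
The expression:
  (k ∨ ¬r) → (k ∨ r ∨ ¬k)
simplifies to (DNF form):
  True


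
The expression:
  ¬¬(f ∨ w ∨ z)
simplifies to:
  f ∨ w ∨ z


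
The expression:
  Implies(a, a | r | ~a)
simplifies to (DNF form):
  True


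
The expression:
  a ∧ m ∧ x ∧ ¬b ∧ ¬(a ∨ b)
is never true.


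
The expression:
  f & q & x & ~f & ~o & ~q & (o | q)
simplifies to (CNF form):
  False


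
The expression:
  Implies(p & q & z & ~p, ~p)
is always true.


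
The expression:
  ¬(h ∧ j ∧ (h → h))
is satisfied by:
  {h: False, j: False}
  {j: True, h: False}
  {h: True, j: False}


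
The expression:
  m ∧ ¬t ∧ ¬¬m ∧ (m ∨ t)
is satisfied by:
  {m: True, t: False}


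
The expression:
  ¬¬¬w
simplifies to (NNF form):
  ¬w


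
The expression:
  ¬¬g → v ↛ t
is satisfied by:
  {v: True, g: False, t: False}
  {v: False, g: False, t: False}
  {t: True, v: True, g: False}
  {t: True, v: False, g: False}
  {g: True, v: True, t: False}


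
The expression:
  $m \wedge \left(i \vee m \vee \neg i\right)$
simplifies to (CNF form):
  $m$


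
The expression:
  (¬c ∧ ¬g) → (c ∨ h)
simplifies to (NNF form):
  c ∨ g ∨ h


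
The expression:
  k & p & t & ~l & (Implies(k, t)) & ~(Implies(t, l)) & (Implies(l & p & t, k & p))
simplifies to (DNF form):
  k & p & t & ~l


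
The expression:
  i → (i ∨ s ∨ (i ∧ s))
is always true.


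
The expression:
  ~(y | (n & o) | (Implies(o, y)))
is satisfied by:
  {o: True, n: False, y: False}


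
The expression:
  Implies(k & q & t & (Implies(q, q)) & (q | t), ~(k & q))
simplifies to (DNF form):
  ~k | ~q | ~t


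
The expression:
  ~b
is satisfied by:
  {b: False}


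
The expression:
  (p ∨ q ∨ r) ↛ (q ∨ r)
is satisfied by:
  {p: True, q: False, r: False}


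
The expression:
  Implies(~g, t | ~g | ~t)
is always true.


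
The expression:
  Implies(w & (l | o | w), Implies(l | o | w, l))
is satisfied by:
  {l: True, w: False}
  {w: False, l: False}
  {w: True, l: True}


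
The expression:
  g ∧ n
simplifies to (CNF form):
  g ∧ n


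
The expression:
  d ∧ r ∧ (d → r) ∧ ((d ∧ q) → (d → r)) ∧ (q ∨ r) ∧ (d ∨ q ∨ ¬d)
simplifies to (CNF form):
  d ∧ r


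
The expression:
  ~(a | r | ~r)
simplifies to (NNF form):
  False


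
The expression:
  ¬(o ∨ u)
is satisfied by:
  {u: False, o: False}


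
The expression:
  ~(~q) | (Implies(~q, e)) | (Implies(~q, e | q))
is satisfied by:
  {q: True, e: True}
  {q: True, e: False}
  {e: True, q: False}


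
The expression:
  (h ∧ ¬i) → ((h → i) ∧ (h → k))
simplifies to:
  i ∨ ¬h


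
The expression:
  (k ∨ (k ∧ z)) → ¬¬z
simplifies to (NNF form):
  z ∨ ¬k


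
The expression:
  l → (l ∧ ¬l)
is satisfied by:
  {l: False}


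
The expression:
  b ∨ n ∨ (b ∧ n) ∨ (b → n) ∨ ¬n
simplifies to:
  True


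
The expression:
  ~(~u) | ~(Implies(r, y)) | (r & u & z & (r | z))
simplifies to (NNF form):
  u | (r & ~y)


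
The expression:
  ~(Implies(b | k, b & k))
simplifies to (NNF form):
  (b & ~k) | (k & ~b)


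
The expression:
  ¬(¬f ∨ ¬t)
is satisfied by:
  {t: True, f: True}


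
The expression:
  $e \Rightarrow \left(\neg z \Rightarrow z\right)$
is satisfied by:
  {z: True, e: False}
  {e: False, z: False}
  {e: True, z: True}


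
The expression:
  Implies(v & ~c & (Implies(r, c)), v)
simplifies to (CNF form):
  True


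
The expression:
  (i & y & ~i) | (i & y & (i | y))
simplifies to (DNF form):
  i & y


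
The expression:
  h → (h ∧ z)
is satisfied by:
  {z: True, h: False}
  {h: False, z: False}
  {h: True, z: True}


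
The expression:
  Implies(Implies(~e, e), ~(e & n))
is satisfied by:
  {e: False, n: False}
  {n: True, e: False}
  {e: True, n: False}


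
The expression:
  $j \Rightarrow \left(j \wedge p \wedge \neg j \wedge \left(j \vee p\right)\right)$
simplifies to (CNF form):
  $\neg j$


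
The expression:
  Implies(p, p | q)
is always true.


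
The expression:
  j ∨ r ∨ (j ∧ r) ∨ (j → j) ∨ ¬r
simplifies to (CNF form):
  True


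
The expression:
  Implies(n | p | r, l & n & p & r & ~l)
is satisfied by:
  {n: False, p: False, r: False}


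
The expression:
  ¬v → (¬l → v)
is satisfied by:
  {v: True, l: True}
  {v: True, l: False}
  {l: True, v: False}


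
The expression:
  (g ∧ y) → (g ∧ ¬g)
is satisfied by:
  {g: False, y: False}
  {y: True, g: False}
  {g: True, y: False}


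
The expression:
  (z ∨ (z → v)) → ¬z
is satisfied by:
  {z: False}


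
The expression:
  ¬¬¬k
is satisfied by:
  {k: False}


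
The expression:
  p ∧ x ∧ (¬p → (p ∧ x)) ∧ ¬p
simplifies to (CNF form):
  False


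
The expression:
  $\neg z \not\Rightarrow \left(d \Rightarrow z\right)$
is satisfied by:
  {d: True, z: False}


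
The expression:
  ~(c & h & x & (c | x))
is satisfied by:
  {h: False, c: False, x: False}
  {x: True, h: False, c: False}
  {c: True, h: False, x: False}
  {x: True, c: True, h: False}
  {h: True, x: False, c: False}
  {x: True, h: True, c: False}
  {c: True, h: True, x: False}


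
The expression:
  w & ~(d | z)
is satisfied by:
  {w: True, d: False, z: False}
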